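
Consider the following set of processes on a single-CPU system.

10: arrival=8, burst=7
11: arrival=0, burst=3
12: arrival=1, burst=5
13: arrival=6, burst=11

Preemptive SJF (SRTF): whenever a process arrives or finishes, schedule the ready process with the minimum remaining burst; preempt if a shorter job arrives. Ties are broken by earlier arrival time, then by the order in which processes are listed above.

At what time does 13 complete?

26

Schedule: | 11 0-3 | 12 3-8 | 10 8-15 | 13 15-26 |
Completion: 10=15  11=3  12=8  13=26
Turnaround (C−A): 10=7  11=3  12=7  13=20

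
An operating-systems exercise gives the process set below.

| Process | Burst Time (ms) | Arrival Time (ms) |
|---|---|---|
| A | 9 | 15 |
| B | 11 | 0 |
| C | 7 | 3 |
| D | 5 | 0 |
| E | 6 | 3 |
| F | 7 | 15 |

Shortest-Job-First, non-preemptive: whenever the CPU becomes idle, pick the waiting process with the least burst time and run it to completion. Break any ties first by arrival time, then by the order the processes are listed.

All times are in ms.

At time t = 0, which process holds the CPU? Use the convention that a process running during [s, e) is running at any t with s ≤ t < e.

D

Schedule: | D 0-5 | E 5-11 | C 11-18 | F 18-25 | A 25-34 | B 34-45 |
Completion: A=34  B=45  C=18  D=5  E=11  F=25
Turnaround (C−A): A=19  B=45  C=15  D=5  E=8  F=10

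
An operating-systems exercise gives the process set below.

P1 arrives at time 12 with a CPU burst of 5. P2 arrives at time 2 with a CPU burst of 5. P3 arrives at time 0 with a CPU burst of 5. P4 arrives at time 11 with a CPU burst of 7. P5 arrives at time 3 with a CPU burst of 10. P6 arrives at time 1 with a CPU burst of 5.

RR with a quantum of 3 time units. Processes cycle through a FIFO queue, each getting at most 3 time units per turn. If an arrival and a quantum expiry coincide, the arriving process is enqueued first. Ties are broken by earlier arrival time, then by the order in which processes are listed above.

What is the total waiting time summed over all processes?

87

Timeline: | P3 0-3 | P6 3-6 | P2 6-9 | P5 9-12 | P3 12-14 | P6 14-16 | P2 16-18 | P4 18-21 | P1 21-24 | P5 24-27 | P4 27-30 | P1 30-32 | P5 32-35 | P4 35-36 | P5 36-37 |
Completion: P1=32  P2=18  P3=14  P4=36  P5=37  P6=16
Waiting = turnaround − burst: P1=15, P2=11, P3=9, P4=18, P5=24, P6=10
Total waiting = 15 + 11 + 9 + 18 + 24 + 10 = 87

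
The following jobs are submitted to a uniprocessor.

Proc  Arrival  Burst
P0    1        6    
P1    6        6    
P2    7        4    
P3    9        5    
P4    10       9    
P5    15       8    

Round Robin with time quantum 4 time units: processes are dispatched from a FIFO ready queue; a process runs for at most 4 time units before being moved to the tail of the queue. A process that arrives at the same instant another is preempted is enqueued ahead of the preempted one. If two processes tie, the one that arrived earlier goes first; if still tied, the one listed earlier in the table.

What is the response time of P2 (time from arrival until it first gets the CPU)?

Timeline: | idle 0-1 | P0 1-7 | P1 7-11 | P2 11-15 | P3 15-19 | P4 19-23 | P1 23-25 | P5 25-29 | P3 29-30 | P4 30-34 | P5 34-38 | P4 38-39 |
Completion: P0=7  P1=25  P2=15  P3=30  P4=39  P5=38
Turnaround (C−A): P0=6  P1=19  P2=8  P3=21  P4=29  P5=23
Response(P2) = first start − arrival = 11 − 7 = 4

4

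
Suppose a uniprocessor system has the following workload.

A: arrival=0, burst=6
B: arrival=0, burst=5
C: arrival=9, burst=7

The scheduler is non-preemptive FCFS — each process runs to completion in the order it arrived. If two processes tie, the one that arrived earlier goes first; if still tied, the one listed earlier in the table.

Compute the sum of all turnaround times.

Schedule: | A 0-6 | B 6-11 | C 11-18 |
Completion: A=6  B=11  C=18
Turnaround (C−A): A=6  B=11  C=9
Turnaround = completion − arrival: A=6, B=11, C=9
Total turnaround = 6 + 11 + 9 = 26

26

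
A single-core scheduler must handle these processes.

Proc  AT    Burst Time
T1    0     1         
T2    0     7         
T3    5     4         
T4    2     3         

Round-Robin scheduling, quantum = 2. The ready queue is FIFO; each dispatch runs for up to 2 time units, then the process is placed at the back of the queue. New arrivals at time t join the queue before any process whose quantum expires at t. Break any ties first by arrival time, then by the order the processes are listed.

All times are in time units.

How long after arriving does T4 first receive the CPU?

Gantt: | T1 0-1 | T2 1-3 | T4 3-5 | T2 5-7 | T3 7-9 | T4 9-10 | T2 10-12 | T3 12-14 | T2 14-15 |
Completion: T1=1  T2=15  T3=14  T4=10
Turnaround (C−A): T1=1  T2=15  T3=9  T4=8
Response(T4) = first start − arrival = 3 − 2 = 1

1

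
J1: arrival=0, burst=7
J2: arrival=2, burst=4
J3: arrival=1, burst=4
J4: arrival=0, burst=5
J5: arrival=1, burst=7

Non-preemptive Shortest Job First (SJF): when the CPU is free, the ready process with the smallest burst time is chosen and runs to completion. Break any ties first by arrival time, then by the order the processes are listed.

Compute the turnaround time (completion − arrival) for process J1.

Timeline: | J4 0-5 | J3 5-9 | J2 9-13 | J1 13-20 | J5 20-27 |
Completion: J1=20  J2=13  J3=9  J4=5  J5=27
Turnaround(J1) = completion − arrival = 20 − 0 = 20

20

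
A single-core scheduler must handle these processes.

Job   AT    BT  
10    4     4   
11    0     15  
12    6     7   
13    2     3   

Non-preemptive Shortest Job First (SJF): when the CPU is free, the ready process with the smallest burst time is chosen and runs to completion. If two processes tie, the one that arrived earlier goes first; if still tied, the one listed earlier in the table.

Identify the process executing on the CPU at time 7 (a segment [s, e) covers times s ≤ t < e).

11

Timeline: | 11 0-15 | 13 15-18 | 10 18-22 | 12 22-29 |
Completion: 10=22  11=15  12=29  13=18
Turnaround (C−A): 10=18  11=15  12=23  13=16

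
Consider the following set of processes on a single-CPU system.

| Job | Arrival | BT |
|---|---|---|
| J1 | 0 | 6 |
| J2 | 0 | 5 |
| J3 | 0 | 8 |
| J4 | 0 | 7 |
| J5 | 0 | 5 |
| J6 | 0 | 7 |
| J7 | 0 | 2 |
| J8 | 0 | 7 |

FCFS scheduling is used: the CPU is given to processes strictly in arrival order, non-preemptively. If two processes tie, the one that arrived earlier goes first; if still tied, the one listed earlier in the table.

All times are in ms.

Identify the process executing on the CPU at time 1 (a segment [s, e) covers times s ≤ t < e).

Schedule: | J1 0-6 | J2 6-11 | J3 11-19 | J4 19-26 | J5 26-31 | J6 31-38 | J7 38-40 | J8 40-47 |
Completion: J1=6  J2=11  J3=19  J4=26  J5=31  J6=38  J7=40  J8=47

J1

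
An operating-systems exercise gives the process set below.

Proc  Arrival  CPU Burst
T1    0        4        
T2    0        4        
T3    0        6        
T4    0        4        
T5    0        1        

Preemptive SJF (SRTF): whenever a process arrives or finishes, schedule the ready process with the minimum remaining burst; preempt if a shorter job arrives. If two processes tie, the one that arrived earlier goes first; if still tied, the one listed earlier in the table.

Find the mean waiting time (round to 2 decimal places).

Schedule: | T5 0-1 | T1 1-5 | T2 5-9 | T4 9-13 | T3 13-19 |
Completion: T1=5  T2=9  T3=19  T4=13  T5=1
Turnaround (C−A): T1=5  T2=9  T3=19  T4=13  T5=1
Waiting times: T1=1, T2=5, T3=13, T4=9, T5=0
Average waiting = (1+5+13+9+0) / 5 = 28/5 = 5.60

5.60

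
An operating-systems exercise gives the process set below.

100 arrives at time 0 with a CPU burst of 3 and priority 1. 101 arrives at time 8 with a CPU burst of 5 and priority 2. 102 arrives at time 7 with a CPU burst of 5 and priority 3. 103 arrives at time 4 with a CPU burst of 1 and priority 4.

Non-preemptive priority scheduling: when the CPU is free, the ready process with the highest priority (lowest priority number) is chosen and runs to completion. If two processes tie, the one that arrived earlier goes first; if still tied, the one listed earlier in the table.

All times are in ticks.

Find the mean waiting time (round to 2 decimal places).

1.00

Schedule: | 100 0-3 | idle 3-4 | 103 4-5 | idle 5-7 | 102 7-12 | 101 12-17 |
Completion: 100=3  101=17  102=12  103=5
Turnaround (C−A): 100=3  101=9  102=5  103=1
Waiting times: 100=0, 101=4, 102=0, 103=0
Average waiting = (0+4+0+0) / 4 = 4/4 = 1.00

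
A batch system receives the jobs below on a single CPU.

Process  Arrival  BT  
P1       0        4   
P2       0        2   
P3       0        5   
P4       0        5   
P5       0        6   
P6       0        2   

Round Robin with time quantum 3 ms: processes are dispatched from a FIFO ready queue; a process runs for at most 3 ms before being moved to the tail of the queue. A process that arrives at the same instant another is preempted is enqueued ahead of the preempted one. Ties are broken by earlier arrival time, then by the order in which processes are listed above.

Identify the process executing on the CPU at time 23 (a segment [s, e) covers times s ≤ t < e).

P5

Timeline: | P1 0-3 | P2 3-5 | P3 5-8 | P4 8-11 | P5 11-14 | P6 14-16 | P1 16-17 | P3 17-19 | P4 19-21 | P5 21-24 |
Completion: P1=17  P2=5  P3=19  P4=21  P5=24  P6=16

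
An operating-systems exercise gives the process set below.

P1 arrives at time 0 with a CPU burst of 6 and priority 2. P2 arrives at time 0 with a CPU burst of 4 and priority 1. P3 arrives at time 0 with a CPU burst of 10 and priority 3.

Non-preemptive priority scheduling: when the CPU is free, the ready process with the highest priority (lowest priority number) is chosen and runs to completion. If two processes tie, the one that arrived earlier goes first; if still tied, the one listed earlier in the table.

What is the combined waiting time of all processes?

Timeline: | P2 0-4 | P1 4-10 | P3 10-20 |
Completion: P1=10  P2=4  P3=20
Waiting = turnaround − burst: P1=4, P2=0, P3=10
Total waiting = 4 + 0 + 10 = 14

14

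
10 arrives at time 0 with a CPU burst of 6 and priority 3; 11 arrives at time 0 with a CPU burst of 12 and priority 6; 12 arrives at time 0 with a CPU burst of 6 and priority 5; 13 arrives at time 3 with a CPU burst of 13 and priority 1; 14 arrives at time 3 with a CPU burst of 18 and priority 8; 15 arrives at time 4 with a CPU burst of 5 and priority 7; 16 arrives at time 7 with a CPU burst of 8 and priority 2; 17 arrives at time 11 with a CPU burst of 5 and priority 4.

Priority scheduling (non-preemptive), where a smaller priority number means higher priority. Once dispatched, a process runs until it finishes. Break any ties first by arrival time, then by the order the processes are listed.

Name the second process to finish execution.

Timeline: | 10 0-6 | 13 6-19 | 16 19-27 | 17 27-32 | 12 32-38 | 11 38-50 | 15 50-55 | 14 55-73 |
Completion: 10=6  11=50  12=38  13=19  14=73  15=55  16=27  17=32
Finish order: 10 → 13 → 16 → 17 → 12 → 11 → 15 → 14

13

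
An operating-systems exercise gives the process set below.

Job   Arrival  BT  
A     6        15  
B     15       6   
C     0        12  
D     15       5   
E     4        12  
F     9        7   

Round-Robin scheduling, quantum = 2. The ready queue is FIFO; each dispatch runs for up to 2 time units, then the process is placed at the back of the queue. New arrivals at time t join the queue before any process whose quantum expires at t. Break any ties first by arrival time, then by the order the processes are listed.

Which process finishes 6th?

A

Gantt: | C 0-4 | E 4-6 | C 6-8 | A 8-10 | E 10-12 | C 12-14 | F 14-16 | A 16-18 | E 18-20 | C 20-22 | B 22-24 | D 24-26 | F 26-28 | A 28-30 | E 30-32 | C 32-34 | B 34-36 | D 36-38 | F 38-40 | A 40-42 | E 42-44 | B 44-46 | D 46-47 | F 47-48 | A 48-50 | E 50-52 | A 52-57 |
Completion: A=57  B=46  C=34  D=47  E=52  F=48
Turnaround (C−A): A=51  B=31  C=34  D=32  E=48  F=39
Finish order: C → B → D → F → E → A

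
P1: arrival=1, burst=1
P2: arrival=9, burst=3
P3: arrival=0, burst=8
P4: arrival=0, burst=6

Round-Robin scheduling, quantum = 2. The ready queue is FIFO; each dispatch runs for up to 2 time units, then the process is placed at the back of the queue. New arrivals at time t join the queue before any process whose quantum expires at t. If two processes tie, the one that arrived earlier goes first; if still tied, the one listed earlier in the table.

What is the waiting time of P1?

3

Gantt: | P3 0-2 | P4 2-4 | P1 4-5 | P3 5-7 | P4 7-9 | P3 9-11 | P2 11-13 | P4 13-15 | P3 15-17 | P2 17-18 |
Completion: P1=5  P2=18  P3=17  P4=15
Waiting(P1) = turnaround − burst = 4 − 1 = 3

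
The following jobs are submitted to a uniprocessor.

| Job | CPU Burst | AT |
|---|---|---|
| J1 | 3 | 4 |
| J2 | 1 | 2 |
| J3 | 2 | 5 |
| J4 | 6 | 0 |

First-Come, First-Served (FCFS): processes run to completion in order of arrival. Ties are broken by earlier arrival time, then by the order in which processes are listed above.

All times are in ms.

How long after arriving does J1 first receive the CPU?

Timeline: | J4 0-6 | J2 6-7 | J1 7-10 | J3 10-12 |
Completion: J1=10  J2=7  J3=12  J4=6
Response(J1) = first start − arrival = 7 − 4 = 3

3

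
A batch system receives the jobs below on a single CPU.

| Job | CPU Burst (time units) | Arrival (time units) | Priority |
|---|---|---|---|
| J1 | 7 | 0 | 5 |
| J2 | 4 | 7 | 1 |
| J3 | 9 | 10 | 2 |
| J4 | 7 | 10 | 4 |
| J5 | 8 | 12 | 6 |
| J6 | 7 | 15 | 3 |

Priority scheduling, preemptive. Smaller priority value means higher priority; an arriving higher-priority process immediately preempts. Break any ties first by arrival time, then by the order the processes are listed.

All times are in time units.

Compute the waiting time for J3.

Gantt: | J1 0-7 | J2 7-11 | J3 11-20 | J6 20-27 | J4 27-34 | J5 34-42 |
Completion: J1=7  J2=11  J3=20  J4=34  J5=42  J6=27
Turnaround (C−A): J1=7  J2=4  J3=10  J4=24  J5=30  J6=12
Waiting(J3) = turnaround − burst = 10 − 9 = 1

1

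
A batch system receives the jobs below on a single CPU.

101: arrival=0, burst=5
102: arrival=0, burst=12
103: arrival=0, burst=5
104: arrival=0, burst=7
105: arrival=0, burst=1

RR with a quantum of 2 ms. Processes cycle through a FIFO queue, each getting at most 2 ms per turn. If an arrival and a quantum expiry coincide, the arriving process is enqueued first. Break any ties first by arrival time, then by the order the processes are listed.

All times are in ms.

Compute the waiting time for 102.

18

Schedule: | 101 0-2 | 102 2-4 | 103 4-6 | 104 6-8 | 105 8-9 | 101 9-11 | 102 11-13 | 103 13-15 | 104 15-17 | 101 17-18 | 102 18-20 | 103 20-21 | 104 21-23 | 102 23-25 | 104 25-26 | 102 26-30 |
Completion: 101=18  102=30  103=21  104=26  105=9
Turnaround (C−A): 101=18  102=30  103=21  104=26  105=9
Waiting(102) = turnaround − burst = 30 − 12 = 18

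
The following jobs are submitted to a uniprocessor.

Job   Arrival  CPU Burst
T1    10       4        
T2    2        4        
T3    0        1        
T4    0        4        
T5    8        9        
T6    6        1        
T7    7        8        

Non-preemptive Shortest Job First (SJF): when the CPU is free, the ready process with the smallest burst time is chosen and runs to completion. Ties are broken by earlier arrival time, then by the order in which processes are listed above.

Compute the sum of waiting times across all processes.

28

Timeline: | T3 0-1 | T4 1-5 | T2 5-9 | T6 9-10 | T1 10-14 | T7 14-22 | T5 22-31 |
Completion: T1=14  T2=9  T3=1  T4=5  T5=31  T6=10  T7=22
Waiting = turnaround − burst: T1=0, T2=3, T3=0, T4=1, T5=14, T6=3, T7=7
Total waiting = 0 + 3 + 0 + 1 + 14 + 3 + 7 = 28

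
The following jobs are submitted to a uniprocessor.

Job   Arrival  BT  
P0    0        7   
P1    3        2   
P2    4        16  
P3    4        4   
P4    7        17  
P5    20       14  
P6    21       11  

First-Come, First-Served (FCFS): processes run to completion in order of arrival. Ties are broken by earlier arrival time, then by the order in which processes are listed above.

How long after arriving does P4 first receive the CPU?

22

Timeline: | P0 0-7 | P1 7-9 | P2 9-25 | P3 25-29 | P4 29-46 | P5 46-60 | P6 60-71 |
Completion: P0=7  P1=9  P2=25  P3=29  P4=46  P5=60  P6=71
Response(P4) = first start − arrival = 29 − 7 = 22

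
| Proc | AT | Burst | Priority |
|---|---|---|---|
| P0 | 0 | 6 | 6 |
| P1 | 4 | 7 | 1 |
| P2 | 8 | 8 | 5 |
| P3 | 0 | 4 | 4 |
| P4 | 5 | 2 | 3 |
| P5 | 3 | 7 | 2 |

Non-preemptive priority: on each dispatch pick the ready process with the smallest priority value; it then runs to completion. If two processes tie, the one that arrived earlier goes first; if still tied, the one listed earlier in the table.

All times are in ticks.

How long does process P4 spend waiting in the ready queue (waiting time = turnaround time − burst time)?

Gantt: | P3 0-4 | P1 4-11 | P5 11-18 | P4 18-20 | P2 20-28 | P0 28-34 |
Completion: P0=34  P1=11  P2=28  P3=4  P4=20  P5=18
Waiting(P4) = turnaround − burst = 15 − 2 = 13

13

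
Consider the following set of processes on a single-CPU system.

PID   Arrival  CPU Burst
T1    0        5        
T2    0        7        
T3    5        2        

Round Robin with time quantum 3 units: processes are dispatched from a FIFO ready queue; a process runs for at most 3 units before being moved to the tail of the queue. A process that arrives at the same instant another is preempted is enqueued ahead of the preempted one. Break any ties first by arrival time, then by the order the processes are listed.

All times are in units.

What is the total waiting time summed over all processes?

13

Gantt: | T1 0-3 | T2 3-6 | T1 6-8 | T3 8-10 | T2 10-14 |
Completion: T1=8  T2=14  T3=10
Waiting = turnaround − burst: T1=3, T2=7, T3=3
Total waiting = 3 + 7 + 3 = 13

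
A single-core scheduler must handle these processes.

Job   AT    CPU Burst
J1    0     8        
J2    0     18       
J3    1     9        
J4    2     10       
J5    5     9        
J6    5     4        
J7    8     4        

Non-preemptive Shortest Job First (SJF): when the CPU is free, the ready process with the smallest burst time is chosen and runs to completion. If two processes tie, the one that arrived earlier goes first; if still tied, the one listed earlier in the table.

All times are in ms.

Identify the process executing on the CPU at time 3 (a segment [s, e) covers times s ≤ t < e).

J1

Schedule: | J1 0-8 | J6 8-12 | J7 12-16 | J3 16-25 | J5 25-34 | J4 34-44 | J2 44-62 |
Completion: J1=8  J2=62  J3=25  J4=44  J5=34  J6=12  J7=16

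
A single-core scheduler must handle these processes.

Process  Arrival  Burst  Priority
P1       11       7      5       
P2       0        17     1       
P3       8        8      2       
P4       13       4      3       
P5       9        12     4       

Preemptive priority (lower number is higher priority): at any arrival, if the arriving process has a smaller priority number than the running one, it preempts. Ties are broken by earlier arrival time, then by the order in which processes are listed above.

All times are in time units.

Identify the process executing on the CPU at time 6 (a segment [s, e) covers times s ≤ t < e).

Gantt: | P2 0-17 | P3 17-25 | P4 25-29 | P5 29-41 | P1 41-48 |
Completion: P1=48  P2=17  P3=25  P4=29  P5=41
Turnaround (C−A): P1=37  P2=17  P3=17  P4=16  P5=32

P2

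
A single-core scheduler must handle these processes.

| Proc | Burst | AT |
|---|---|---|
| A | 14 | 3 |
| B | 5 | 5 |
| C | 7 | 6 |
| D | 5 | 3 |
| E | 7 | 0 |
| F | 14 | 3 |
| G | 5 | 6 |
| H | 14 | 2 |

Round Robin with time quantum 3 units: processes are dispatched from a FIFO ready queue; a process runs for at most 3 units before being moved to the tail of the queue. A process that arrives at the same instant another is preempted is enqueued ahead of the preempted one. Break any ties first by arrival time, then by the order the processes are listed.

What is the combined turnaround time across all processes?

396

Timeline: | E 0-3 | H 3-6 | A 6-9 | D 9-12 | F 12-15 | E 15-18 | B 18-21 | C 21-24 | G 24-27 | H 27-30 | A 30-33 | D 33-35 | F 35-38 | E 38-39 | B 39-41 | C 41-44 | G 44-46 | H 46-49 | A 49-52 | F 52-55 | C 55-56 | H 56-59 | A 59-62 | F 62-65 | H 65-67 | A 67-69 | F 69-71 |
Completion: A=69  B=41  C=56  D=35  E=39  F=71  G=46  H=67
Turnaround (C−A): A=66  B=36  C=50  D=32  E=39  F=68  G=40  H=65
Turnaround = completion − arrival: A=66, B=36, C=50, D=32, E=39, F=68, G=40, H=65
Total turnaround = 66 + 36 + 50 + 32 + 39 + 68 + 40 + 65 = 396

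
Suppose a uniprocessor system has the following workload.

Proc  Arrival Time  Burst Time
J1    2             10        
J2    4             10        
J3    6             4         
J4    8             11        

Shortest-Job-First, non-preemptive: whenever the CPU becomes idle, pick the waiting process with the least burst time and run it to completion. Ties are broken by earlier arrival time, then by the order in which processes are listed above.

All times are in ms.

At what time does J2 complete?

Timeline: | idle 0-2 | J1 2-12 | J3 12-16 | J2 16-26 | J4 26-37 |
Completion: J1=12  J2=26  J3=16  J4=37
Turnaround (C−A): J1=10  J2=22  J3=10  J4=29

26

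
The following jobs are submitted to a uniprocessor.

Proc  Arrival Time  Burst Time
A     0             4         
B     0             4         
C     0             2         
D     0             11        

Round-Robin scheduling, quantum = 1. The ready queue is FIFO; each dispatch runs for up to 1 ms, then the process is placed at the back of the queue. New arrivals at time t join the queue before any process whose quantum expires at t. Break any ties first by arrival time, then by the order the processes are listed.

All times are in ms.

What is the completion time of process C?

7

Gantt: | A 0-1 | B 1-2 | C 2-3 | D 3-4 | A 4-5 | B 5-6 | C 6-7 | D 7-8 | A 8-9 | B 9-10 | D 10-11 | A 11-12 | B 12-13 | D 13-21 |
Completion: A=12  B=13  C=7  D=21
Turnaround (C−A): A=12  B=13  C=7  D=21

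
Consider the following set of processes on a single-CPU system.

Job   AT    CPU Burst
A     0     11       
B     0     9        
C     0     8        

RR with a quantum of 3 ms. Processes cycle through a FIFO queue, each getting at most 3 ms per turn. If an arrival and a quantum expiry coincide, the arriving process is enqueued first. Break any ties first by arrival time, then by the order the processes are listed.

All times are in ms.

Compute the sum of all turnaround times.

78

Schedule: | A 0-3 | B 3-6 | C 6-9 | A 9-12 | B 12-15 | C 15-18 | A 18-21 | B 21-24 | C 24-26 | A 26-28 |
Completion: A=28  B=24  C=26
Turnaround (C−A): A=28  B=24  C=26
Turnaround = completion − arrival: A=28, B=24, C=26
Total turnaround = 28 + 24 + 26 = 78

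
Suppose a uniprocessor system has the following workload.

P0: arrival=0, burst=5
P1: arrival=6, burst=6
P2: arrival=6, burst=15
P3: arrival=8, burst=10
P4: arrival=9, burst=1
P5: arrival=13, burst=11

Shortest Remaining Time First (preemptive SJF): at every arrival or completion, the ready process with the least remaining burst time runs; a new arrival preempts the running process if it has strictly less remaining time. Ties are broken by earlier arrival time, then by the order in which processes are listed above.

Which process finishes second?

P4

Timeline: | P0 0-5 | idle 5-6 | P1 6-9 | P4 9-10 | P1 10-13 | P3 13-23 | P5 23-34 | P2 34-49 |
Completion: P0=5  P1=13  P2=49  P3=23  P4=10  P5=34
Turnaround (C−A): P0=5  P1=7  P2=43  P3=15  P4=1  P5=21
Finish order: P0 → P4 → P1 → P3 → P5 → P2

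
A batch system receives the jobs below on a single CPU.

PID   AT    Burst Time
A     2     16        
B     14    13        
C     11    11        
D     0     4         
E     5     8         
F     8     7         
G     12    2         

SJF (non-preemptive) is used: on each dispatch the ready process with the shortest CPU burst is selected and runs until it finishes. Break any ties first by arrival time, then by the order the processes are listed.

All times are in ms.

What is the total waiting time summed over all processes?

108

Schedule: | D 0-4 | A 4-20 | G 20-22 | F 22-29 | E 29-37 | C 37-48 | B 48-61 |
Completion: A=20  B=61  C=48  D=4  E=37  F=29  G=22
Waiting = turnaround − burst: A=2, B=34, C=26, D=0, E=24, F=14, G=8
Total waiting = 2 + 34 + 26 + 0 + 24 + 14 + 8 = 108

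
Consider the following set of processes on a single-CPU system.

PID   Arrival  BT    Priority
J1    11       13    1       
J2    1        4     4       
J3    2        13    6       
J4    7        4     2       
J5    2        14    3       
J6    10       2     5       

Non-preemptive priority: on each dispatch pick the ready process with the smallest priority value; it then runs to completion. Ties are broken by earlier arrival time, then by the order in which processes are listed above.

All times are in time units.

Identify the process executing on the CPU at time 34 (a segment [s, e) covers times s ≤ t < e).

J4

Schedule: | idle 0-1 | J2 1-5 | J5 5-19 | J1 19-32 | J4 32-36 | J6 36-38 | J3 38-51 |
Completion: J1=32  J2=5  J3=51  J4=36  J5=19  J6=38
Turnaround (C−A): J1=21  J2=4  J3=49  J4=29  J5=17  J6=28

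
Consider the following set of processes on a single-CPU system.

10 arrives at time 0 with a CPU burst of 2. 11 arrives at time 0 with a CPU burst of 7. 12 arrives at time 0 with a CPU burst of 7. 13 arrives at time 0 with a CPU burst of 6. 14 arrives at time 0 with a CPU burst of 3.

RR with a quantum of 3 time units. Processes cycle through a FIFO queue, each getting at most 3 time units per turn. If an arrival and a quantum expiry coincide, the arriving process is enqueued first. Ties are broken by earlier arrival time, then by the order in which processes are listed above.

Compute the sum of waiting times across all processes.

Timeline: | 10 0-2 | 11 2-5 | 12 5-8 | 13 8-11 | 14 11-14 | 11 14-17 | 12 17-20 | 13 20-23 | 11 23-24 | 12 24-25 |
Completion: 10=2  11=24  12=25  13=23  14=14
Turnaround (C−A): 10=2  11=24  12=25  13=23  14=14
Waiting = turnaround − burst: 10=0, 11=17, 12=18, 13=17, 14=11
Total waiting = 0 + 17 + 18 + 17 + 11 = 63

63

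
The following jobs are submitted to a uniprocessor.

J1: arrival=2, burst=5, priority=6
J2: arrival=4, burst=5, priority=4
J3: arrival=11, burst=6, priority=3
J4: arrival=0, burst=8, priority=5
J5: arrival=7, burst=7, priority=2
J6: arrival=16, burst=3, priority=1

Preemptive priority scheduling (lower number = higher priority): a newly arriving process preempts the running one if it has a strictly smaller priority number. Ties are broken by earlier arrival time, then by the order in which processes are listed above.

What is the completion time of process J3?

Gantt: | J4 0-4 | J2 4-7 | J5 7-14 | J3 14-16 | J6 16-19 | J3 19-23 | J2 23-25 | J4 25-29 | J1 29-34 |
Completion: J1=34  J2=25  J3=23  J4=29  J5=14  J6=19
Turnaround (C−A): J1=32  J2=21  J3=12  J4=29  J5=7  J6=3

23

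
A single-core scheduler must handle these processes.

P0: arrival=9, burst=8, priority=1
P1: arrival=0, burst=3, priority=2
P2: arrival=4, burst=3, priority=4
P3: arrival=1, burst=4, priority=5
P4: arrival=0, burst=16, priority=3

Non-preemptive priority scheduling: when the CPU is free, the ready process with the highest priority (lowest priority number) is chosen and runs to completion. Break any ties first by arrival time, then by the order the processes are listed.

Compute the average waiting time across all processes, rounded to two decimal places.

13.00

Gantt: | P1 0-3 | P4 3-19 | P0 19-27 | P2 27-30 | P3 30-34 |
Completion: P0=27  P1=3  P2=30  P3=34  P4=19
Waiting times: P0=10, P1=0, P2=23, P3=29, P4=3
Average waiting = (10+0+23+29+3) / 5 = 65/5 = 13.00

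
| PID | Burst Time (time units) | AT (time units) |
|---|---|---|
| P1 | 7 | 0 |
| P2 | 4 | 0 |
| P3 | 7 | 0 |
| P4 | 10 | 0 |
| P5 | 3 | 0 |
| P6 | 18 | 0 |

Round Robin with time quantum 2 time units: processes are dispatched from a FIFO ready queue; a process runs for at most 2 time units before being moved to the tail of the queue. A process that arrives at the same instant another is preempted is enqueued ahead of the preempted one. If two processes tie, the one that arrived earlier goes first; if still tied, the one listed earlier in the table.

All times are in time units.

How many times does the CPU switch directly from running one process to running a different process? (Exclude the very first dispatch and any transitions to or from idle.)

21

Timeline: | P1 0-2 | P2 2-4 | P3 4-6 | P4 6-8 | P5 8-10 | P6 10-12 | P1 12-14 | P2 14-16 | P3 16-18 | P4 18-20 | P5 20-21 | P6 21-23 | P1 23-25 | P3 25-27 | P4 27-29 | P6 29-31 | P1 31-32 | P3 32-33 | P4 33-35 | P6 35-37 | P4 37-39 | P6 39-49 |
Completion: P1=32  P2=16  P3=33  P4=39  P5=21  P6=49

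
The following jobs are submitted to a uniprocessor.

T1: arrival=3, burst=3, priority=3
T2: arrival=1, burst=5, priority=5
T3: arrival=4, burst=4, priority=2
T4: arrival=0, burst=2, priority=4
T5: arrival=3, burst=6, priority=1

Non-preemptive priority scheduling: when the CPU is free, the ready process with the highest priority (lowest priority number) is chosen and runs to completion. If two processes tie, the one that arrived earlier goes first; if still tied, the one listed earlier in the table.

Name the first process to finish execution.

Schedule: | T4 0-2 | T2 2-7 | T5 7-13 | T3 13-17 | T1 17-20 |
Completion: T1=20  T2=7  T3=17  T4=2  T5=13
Turnaround (C−A): T1=17  T2=6  T3=13  T4=2  T5=10
Finish order: T4 → T2 → T5 → T3 → T1

T4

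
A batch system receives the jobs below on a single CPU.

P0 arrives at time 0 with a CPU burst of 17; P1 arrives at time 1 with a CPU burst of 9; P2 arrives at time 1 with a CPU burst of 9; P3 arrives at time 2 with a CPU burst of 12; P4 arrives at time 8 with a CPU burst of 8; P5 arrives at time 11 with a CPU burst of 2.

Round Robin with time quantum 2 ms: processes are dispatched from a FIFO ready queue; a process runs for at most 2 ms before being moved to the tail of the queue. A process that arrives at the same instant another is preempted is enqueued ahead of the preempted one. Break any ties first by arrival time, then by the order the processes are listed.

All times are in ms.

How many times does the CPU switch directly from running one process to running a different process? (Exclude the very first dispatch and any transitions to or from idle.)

Schedule: | P0 0-2 | P1 2-4 | P2 4-6 | P3 6-8 | P0 8-10 | P1 10-12 | P2 12-14 | P4 14-16 | P3 16-18 | P0 18-20 | P5 20-22 | P1 22-24 | P2 24-26 | P4 26-28 | P3 28-30 | P0 30-32 | P1 32-34 | P2 34-36 | P4 36-38 | P3 38-40 | P0 40-42 | P1 42-43 | P2 43-44 | P4 44-46 | P3 46-48 | P0 48-50 | P3 50-52 | P0 52-57 |
Completion: P0=57  P1=43  P2=44  P3=52  P4=46  P5=22
Turnaround (C−A): P0=57  P1=42  P2=43  P3=50  P4=38  P5=11

27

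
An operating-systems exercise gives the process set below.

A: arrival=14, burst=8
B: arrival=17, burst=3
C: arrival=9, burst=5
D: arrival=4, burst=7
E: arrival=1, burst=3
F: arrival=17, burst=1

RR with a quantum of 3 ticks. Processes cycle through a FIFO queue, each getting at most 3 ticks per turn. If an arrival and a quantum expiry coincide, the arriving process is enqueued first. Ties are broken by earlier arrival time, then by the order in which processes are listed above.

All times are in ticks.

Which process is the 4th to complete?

Timeline: | idle 0-1 | E 1-4 | D 4-10 | C 10-13 | D 13-14 | C 14-16 | A 16-19 | B 19-22 | F 22-23 | A 23-28 |
Completion: A=28  B=22  C=16  D=14  E=4  F=23
Turnaround (C−A): A=14  B=5  C=7  D=10  E=3  F=6
Finish order: E → D → C → B → F → A

B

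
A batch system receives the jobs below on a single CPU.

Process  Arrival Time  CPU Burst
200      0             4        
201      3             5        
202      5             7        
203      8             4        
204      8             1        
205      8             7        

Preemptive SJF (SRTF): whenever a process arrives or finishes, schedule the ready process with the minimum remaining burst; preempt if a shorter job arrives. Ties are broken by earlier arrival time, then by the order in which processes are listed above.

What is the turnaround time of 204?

2

Timeline: | 200 0-4 | 201 4-9 | 204 9-10 | 203 10-14 | 202 14-21 | 205 21-28 |
Completion: 200=4  201=9  202=21  203=14  204=10  205=28
Turnaround(204) = completion − arrival = 10 − 8 = 2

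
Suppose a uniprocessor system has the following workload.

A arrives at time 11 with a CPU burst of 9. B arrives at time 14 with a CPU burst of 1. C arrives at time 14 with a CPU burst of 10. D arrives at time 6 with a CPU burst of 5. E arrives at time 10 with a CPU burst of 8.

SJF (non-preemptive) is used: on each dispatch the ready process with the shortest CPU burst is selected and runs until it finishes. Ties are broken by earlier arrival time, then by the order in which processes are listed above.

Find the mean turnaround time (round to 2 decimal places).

Gantt: | idle 0-6 | D 6-11 | E 11-19 | B 19-20 | A 20-29 | C 29-39 |
Completion: A=29  B=20  C=39  D=11  E=19
Turnaround (C−A): A=18  B=6  C=25  D=5  E=9
Turnaround times: A=18, B=6, C=25, D=5, E=9
Average turnaround = (18+6+25+5+9) / 5 = 63/5 = 12.60

12.60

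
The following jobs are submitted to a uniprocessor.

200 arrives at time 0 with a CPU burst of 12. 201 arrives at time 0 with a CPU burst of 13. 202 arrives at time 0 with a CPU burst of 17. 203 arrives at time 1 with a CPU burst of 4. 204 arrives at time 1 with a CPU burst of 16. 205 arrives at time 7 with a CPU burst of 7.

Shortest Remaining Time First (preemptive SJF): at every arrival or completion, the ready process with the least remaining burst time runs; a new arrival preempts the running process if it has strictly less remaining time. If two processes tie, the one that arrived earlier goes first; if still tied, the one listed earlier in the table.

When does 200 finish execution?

23

Timeline: | 200 0-1 | 203 1-5 | 200 5-7 | 205 7-14 | 200 14-23 | 201 23-36 | 204 36-52 | 202 52-69 |
Completion: 200=23  201=36  202=69  203=5  204=52  205=14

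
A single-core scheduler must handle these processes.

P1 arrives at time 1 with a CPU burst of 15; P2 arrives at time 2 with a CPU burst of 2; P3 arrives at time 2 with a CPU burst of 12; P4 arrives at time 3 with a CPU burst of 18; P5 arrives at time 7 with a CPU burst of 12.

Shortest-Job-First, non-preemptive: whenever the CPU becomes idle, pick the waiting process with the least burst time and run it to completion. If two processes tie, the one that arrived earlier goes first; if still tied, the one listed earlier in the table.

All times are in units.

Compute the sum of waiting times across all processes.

92

Timeline: | idle 0-1 | P1 1-16 | P2 16-18 | P3 18-30 | P5 30-42 | P4 42-60 |
Completion: P1=16  P2=18  P3=30  P4=60  P5=42
Waiting = turnaround − burst: P1=0, P2=14, P3=16, P4=39, P5=23
Total waiting = 0 + 14 + 16 + 39 + 23 = 92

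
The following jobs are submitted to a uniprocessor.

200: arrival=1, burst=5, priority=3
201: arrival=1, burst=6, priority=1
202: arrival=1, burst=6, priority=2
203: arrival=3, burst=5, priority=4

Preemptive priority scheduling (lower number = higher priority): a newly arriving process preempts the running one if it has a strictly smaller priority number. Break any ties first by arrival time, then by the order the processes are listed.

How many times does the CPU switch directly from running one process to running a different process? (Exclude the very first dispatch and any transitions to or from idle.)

Schedule: | idle 0-1 | 201 1-7 | 202 7-13 | 200 13-18 | 203 18-23 |
Completion: 200=18  201=7  202=13  203=23

3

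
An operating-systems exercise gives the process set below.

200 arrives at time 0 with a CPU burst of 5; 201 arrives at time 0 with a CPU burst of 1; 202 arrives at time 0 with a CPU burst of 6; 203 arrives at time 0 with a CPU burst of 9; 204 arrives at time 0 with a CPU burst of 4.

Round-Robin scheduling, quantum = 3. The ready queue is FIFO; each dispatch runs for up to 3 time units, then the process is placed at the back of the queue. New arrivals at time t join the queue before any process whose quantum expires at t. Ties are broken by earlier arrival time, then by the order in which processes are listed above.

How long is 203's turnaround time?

25

Timeline: | 200 0-3 | 201 3-4 | 202 4-7 | 203 7-10 | 204 10-13 | 200 13-15 | 202 15-18 | 203 18-21 | 204 21-22 | 203 22-25 |
Completion: 200=15  201=4  202=18  203=25  204=22
Turnaround (C−A): 200=15  201=4  202=18  203=25  204=22
Turnaround(203) = completion − arrival = 25 − 0 = 25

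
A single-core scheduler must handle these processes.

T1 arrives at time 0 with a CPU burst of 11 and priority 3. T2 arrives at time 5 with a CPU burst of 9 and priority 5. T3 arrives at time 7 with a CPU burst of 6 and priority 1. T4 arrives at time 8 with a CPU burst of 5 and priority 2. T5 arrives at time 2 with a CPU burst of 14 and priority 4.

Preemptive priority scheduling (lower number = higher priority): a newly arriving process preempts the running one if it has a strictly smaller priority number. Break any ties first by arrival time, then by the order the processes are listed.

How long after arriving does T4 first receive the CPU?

5

Schedule: | T1 0-7 | T3 7-13 | T4 13-18 | T1 18-22 | T5 22-36 | T2 36-45 |
Completion: T1=22  T2=45  T3=13  T4=18  T5=36
Response(T4) = first start − arrival = 13 − 8 = 5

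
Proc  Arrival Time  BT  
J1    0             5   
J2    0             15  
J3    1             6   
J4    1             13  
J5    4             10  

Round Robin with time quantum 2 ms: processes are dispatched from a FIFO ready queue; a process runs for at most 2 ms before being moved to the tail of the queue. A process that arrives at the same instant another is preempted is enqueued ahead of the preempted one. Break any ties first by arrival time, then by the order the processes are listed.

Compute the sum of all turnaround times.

Timeline: | J1 0-2 | J2 2-4 | J3 4-6 | J4 6-8 | J1 8-10 | J5 10-12 | J2 12-14 | J3 14-16 | J4 16-18 | J1 18-19 | J5 19-21 | J2 21-23 | J3 23-25 | J4 25-27 | J5 27-29 | J2 29-31 | J4 31-33 | J5 33-35 | J2 35-37 | J4 37-39 | J5 39-41 | J2 41-43 | J4 43-45 | J2 45-47 | J4 47-48 | J2 48-49 |
Completion: J1=19  J2=49  J3=25  J4=48  J5=41
Turnaround (C−A): J1=19  J2=49  J3=24  J4=47  J5=37
Turnaround = completion − arrival: J1=19, J2=49, J3=24, J4=47, J5=37
Total turnaround = 19 + 49 + 24 + 47 + 37 = 176

176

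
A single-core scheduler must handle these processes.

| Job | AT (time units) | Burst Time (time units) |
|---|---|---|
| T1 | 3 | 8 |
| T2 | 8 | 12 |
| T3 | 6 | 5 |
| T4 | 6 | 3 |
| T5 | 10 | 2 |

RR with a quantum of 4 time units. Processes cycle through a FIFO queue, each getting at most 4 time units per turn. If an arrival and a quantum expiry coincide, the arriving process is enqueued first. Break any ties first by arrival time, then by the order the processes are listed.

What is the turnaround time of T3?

Gantt: | idle 0-3 | T1 3-7 | T3 7-11 | T4 11-14 | T1 14-18 | T2 18-22 | T5 22-24 | T3 24-25 | T2 25-33 |
Completion: T1=18  T2=33  T3=25  T4=14  T5=24
Turnaround (C−A): T1=15  T2=25  T3=19  T4=8  T5=14
Turnaround(T3) = completion − arrival = 25 − 6 = 19

19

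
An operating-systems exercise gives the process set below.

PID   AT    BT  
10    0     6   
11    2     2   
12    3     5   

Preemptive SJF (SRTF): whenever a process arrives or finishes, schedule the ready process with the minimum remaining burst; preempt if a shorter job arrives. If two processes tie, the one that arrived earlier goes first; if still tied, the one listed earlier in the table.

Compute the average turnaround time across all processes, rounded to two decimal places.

6.67

Schedule: | 10 0-2 | 11 2-4 | 10 4-8 | 12 8-13 |
Completion: 10=8  11=4  12=13
Turnaround times: 10=8, 11=2, 12=10
Average turnaround = (8+2+10) / 3 = 20/3 = 6.67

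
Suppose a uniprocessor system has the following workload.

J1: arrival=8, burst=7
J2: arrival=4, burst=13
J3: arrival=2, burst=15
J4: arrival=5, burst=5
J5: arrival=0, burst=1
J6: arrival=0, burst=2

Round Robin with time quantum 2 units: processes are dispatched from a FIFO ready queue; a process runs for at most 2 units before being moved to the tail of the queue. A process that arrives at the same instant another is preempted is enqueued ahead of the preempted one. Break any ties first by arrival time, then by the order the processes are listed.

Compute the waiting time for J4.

Schedule: | J5 0-1 | J6 1-3 | J3 3-5 | J2 5-7 | J4 7-9 | J3 9-11 | J2 11-13 | J1 13-15 | J4 15-17 | J3 17-19 | J2 19-21 | J1 21-23 | J4 23-24 | J3 24-26 | J2 26-28 | J1 28-30 | J3 30-32 | J2 32-34 | J1 34-35 | J3 35-37 | J2 37-39 | J3 39-41 | J2 41-42 | J3 42-43 |
Completion: J1=35  J2=42  J3=43  J4=24  J5=1  J6=3
Waiting(J4) = turnaround − burst = 19 − 5 = 14

14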